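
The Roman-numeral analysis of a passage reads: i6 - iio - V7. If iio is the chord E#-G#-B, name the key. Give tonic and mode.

D# minor

The anchor chord is a diminished triad on E#, labeled iio.
Counting down one scale step from E# places the tonic on D#; a diminished triad on degree 2 is diatonic only in minor.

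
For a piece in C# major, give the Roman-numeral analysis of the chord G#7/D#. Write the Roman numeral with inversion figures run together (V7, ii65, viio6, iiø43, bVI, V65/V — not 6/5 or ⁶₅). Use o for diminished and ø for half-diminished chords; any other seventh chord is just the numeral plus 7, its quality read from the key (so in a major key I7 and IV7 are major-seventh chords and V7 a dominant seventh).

Stacked in thirds the chord is G#-B#-D#-F#: a dominant seventh chord on G#.
G# is scale degree 5 in C# major, and a dominant seventh chord on that degree is written V7.
With D# in the bass the chord is in second inversion, so the figured bass is 43.

V43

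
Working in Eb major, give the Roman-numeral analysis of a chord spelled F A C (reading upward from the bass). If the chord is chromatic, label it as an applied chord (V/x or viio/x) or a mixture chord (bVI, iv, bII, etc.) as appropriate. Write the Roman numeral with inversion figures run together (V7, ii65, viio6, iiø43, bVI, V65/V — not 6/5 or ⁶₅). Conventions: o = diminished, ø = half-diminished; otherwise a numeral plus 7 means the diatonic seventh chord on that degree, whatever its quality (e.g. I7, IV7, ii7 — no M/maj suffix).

Stacked in thirds the chord is F-A-C: a major triad on F.
F is not a diatonic chord root with this quality in Eb major, but it lies a perfect fifth above Bb (V), so the chord functions as an applied dominant of V.

V/V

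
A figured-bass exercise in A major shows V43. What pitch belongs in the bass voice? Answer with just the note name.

V in A major has root E; the chord is E-G#-B-D.
The figure 43 means second inversion — the fifth is in the bass.

B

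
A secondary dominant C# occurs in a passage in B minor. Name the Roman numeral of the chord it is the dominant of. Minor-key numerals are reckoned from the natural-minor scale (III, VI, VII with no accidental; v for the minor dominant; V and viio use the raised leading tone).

The chord is a major triad on C#.
A dominant resolves down a perfect fifth: C# → F#. In B minor, F# is scale degree 5, i.e. V.

V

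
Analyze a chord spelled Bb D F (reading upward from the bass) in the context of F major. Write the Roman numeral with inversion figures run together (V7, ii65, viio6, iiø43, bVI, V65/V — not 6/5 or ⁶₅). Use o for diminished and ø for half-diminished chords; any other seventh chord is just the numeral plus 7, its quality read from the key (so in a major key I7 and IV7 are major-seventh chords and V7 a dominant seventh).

IV

The pitches Bb-D-F form a major triad rooted on Bb.
In F major, Bb is the subdominant; the diatonic major triad there is IV.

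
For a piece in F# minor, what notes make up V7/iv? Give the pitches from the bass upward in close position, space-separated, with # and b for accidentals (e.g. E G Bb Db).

The slash means an applied dominant: we want the dominant of iv. In F# minor, iv is B minor, and its dominant is built on F#.
Building a dominant seventh chord on F# gives F#-A#-C#-E.

F# A# C# E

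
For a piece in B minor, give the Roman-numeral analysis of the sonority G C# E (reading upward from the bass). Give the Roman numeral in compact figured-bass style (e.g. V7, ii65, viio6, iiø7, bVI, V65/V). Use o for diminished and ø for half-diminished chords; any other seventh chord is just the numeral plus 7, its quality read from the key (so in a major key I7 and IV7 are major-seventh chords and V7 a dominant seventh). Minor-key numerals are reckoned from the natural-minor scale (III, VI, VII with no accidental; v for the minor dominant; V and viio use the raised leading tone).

iio64

Stacked in thirds the chord is C#-E-G: a diminished triad on C#.
In B minor, C# is the supertonic; the diatonic diminished triad there is iio.
With G in the bass the chord is in second inversion, so the figured bass is 64.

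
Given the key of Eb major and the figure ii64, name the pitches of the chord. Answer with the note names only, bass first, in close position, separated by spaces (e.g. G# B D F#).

The numeral's case and figure indicate a minor triad. In Eb major its root, the supertonic, is F.
That chord is spelled F-Ab-C.
With the 64 figure the chord is in second inversion; from the bass C upward in close position it reads C-F-Ab.

C F Ab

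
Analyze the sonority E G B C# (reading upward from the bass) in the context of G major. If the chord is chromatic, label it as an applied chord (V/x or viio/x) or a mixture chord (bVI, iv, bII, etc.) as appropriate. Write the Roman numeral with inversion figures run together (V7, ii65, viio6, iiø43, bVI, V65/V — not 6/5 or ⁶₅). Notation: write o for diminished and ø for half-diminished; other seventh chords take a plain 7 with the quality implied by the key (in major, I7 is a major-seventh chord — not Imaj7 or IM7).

viiø65/V

Stacked in thirds the chord is C#-E-G-B: a half-diminished seventh chord on C#.
C# sits a half step below D (V in G major); a diminished chord there is the applied leading-tone chord of V.
With E in the bass the chord is in first inversion, so the figured bass is 65.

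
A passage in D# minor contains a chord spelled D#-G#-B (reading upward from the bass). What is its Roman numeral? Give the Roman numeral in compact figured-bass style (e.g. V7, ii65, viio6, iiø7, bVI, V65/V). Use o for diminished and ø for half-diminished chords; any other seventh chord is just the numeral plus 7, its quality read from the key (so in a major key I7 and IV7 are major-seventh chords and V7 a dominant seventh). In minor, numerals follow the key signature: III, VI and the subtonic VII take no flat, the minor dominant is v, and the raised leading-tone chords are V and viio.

iv64

The pitches G#-B-D# form a minor triad rooted on G#.
In D# minor, G# is the subdominant; the diatonic minor triad there is iv.
With D# in the bass the chord is in second inversion, so the figured bass is 64.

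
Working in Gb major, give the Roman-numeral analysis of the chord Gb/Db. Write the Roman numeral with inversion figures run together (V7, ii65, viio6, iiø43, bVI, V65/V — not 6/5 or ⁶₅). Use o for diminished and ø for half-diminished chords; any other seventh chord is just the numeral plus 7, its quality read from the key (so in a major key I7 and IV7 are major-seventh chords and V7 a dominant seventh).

I64

The pitches Gb-Bb-Db form a major triad rooted on Gb.
Gb is scale degree 1 in Gb major, and a major triad on that degree is written I.
With Db in the bass the chord is in second inversion, so the figured bass is 64.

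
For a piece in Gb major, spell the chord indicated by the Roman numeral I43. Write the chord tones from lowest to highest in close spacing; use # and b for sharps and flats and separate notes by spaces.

Db F Gb Bb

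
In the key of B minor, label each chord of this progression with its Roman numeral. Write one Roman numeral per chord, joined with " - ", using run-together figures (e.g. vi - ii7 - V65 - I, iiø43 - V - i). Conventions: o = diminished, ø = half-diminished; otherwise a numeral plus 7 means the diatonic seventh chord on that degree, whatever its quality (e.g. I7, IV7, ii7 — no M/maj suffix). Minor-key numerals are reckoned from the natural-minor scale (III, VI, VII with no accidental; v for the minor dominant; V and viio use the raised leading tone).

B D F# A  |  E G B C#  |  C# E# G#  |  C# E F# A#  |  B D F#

i7 - iiø65 - V/V - V43 - i

B-D-F#-A: minor seventh chord on B = scale degree 1 → i7.
E-G-B-C#: root C# is the supertonic; half-diminished seventh chord there is iiø65.
C#-E#-G#: a major triad on C#, the applied dominant of V → V/V.
C#-E-F#-A# has root F#, degree 5 in B minor, so V43.
B-D-F#: root B is the tonic; minor triad there is i.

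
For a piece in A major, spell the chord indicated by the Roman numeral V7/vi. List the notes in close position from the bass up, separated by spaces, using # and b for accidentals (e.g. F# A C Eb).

V7/vi is a secondary dominant — the dominant seventh of vi. vi in A major is F#, so the applied chord's root is C#, a perfect fifth above.
Building a dominant seventh chord on C# gives C#-E#-G#-B.

C# E# G# B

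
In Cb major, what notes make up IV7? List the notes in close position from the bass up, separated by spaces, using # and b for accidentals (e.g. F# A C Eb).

Fb Ab Cb Eb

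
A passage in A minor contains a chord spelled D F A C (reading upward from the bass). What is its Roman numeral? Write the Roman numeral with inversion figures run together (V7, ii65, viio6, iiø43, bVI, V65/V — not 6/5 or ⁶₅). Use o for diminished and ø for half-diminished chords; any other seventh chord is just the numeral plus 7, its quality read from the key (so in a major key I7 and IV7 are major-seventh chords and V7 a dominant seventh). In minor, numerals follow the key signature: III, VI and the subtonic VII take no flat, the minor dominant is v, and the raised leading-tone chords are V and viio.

iv7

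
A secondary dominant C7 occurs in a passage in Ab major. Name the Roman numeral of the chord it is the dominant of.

vi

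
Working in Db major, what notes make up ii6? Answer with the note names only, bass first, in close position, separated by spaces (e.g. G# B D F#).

In Db major, the second degree is Eb, and the diatonic chord built there is a minor triad.
Stacking thirds from Eb gives Eb-Gb-Bb.
The figured bass 6 indicates first inversion, placing the third (Gb) in the bass: Gb-Bb-Eb.

Gb Bb Eb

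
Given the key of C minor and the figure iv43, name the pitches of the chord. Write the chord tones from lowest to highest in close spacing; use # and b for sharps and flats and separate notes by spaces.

C Eb F Ab

In C minor, the fourth degree is F, and the diatonic chord built there is a minor seventh chord.
That chord is spelled F-Ab-C-Eb.
The figured bass 43 indicates second inversion, placing the fifth (C) in the bass: C-Eb-F-Ab.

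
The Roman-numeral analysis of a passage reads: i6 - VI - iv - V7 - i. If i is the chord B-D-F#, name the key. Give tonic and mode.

The anchor chord is a minor triad on B, labeled i.
If B is scale degree 1 and the mode makes that degree carry a minor triad, the tonic is B and the mode is minor.

B minor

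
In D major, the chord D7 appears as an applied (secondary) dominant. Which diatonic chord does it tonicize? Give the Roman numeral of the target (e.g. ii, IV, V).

The chord is a dominant seventh chord on D.
A dominant resolves down a perfect fifth: D → G. In D major, G is scale degree 4, i.e. IV.

IV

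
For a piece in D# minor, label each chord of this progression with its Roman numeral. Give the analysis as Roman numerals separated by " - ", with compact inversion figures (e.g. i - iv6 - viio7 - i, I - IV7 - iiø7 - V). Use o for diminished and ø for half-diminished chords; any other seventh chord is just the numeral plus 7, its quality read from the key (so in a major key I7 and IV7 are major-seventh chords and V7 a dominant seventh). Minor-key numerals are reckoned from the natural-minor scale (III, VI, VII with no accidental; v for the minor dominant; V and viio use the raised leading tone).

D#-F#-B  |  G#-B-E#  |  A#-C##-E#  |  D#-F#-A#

VI6 - iio6 - V - i

D#-F#-B: root B is the submediant; major triad there is VI6.
G#-B-E#: root E# is the supertonic; diminished triad there is iio6.
A#-C##-E# has root A#, degree 5 in D# minor, so V.
D#-F#-A# has root D#, degree 1 in D# minor, so i.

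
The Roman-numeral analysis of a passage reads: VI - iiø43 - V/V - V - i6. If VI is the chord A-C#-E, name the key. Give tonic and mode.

C# minor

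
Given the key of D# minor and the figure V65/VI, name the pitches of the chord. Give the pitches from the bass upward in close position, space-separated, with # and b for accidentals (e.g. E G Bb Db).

The slash means an applied dominant: we want the dominant of VI. In D# minor, VI is B major, and its dominant is built on F#.
Building a dominant seventh chord on F# gives F#-A#-C#-E.
The figured bass 65 indicates first inversion, placing the third (A#) in the bass: A#-C#-E-F#.

A# C# E F#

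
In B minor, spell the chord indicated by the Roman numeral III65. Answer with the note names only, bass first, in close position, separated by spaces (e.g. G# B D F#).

The numeral's case and figure indicate a major seventh chord. In B minor its root, the mediant, is D.
Stacking thirds from D gives D-F#-A-C#.
The figured bass 65 indicates first inversion, placing the third (F#) in the bass: F#-A-C#-D.

F# A C# D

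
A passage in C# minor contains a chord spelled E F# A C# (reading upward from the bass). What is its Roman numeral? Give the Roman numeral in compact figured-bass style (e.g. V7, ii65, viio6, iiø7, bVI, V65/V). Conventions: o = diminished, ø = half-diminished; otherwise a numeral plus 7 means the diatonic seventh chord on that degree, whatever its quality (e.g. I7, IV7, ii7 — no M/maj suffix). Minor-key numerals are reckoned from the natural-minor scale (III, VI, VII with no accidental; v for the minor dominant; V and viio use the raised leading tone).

iv42

Stacked in thirds the chord is F#-A-C#-E: a minor seventh chord on F#.
In C# minor, F# is the subdominant; the diatonic minor seventh chord there is iv7.
With E in the bass the chord is in third inversion, so the figured bass is 42.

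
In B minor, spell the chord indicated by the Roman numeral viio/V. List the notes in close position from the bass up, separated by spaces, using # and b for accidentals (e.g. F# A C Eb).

E# G# B

The slash marks an applied leading-tone chord: viio of V. In B minor, V is F#, so the leading tone to it is E#, a half step below.
Building a diminished triad on E# gives E#-G#-B.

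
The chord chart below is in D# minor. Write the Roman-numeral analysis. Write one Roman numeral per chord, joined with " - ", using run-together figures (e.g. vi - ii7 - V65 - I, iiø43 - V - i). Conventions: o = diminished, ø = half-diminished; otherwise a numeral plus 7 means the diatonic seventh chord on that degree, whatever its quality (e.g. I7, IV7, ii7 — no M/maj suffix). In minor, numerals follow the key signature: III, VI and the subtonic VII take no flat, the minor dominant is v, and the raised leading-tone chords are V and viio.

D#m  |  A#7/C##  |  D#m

i - V65 - i

D#m has root D#, degree 1 in D# minor, so i.
A#7/C##: root A# is the dominant; dominant seventh chord there is V65.
D#m: minor triad on D# = scale degree 1 → i.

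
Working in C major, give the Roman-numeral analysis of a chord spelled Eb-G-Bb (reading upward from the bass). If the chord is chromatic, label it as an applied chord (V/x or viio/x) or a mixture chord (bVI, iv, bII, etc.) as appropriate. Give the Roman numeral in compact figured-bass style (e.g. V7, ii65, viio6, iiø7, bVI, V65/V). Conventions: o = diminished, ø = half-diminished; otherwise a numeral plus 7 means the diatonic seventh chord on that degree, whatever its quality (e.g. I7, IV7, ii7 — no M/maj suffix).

bIII

The pitches Eb-G-Bb form a major triad rooted on Eb.
Eb is the lowered third degree of C major (diatonic 3 would be E). This is a major triad on the lowered third degree, borrowed from the parallel minor.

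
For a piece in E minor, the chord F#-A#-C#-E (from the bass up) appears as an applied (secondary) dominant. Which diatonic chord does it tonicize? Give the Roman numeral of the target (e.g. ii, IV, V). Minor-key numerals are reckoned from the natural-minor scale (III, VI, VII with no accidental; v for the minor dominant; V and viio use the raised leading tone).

The chord is a dominant seventh chord on F#.
A dominant resolves down a perfect fifth: F# → B. In E minor, B is scale degree 5, i.e. V.

V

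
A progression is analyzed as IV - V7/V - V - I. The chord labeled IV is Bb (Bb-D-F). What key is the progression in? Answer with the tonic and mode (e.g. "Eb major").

F major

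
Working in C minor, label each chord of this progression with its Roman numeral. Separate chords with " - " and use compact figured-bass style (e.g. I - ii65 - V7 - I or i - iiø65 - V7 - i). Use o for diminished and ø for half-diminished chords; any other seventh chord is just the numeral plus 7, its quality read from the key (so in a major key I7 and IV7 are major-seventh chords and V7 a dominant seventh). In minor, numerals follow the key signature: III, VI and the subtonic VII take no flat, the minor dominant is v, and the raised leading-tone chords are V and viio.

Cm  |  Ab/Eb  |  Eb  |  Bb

Cm: root C is the tonic; minor triad there is i.
Ab/Eb: major triad on Ab = scale degree 6 → VI64.
Eb: major triad on Eb = scale degree 3 → III.
Bb has root Bb, degree 7 in C minor, so VII.

i - VI64 - III - VII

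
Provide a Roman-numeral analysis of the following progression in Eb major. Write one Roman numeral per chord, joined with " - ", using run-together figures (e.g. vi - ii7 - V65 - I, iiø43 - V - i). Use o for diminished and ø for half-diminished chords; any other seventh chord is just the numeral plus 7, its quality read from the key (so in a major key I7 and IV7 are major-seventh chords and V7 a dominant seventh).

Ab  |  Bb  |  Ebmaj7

Ab: root Ab is the subdominant; major triad there is IV.
Bb: major triad on Bb = scale degree 5 → V.
Ebmaj7 has root Eb, degree 1 in Eb major, so I7.

IV - V - I7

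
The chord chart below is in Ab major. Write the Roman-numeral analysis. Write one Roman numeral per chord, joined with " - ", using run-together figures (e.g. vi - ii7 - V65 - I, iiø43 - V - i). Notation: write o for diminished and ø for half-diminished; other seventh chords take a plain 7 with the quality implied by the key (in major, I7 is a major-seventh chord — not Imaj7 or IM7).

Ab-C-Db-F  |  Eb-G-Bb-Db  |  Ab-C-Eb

IV43 - V7 - I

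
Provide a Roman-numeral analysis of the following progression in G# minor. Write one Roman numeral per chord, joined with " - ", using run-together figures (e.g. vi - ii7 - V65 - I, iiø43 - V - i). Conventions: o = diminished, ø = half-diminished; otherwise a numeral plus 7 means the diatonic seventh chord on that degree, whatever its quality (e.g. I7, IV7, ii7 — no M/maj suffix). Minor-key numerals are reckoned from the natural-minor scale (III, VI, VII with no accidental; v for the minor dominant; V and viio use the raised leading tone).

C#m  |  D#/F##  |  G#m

iv - V6 - i

C#m has root C#, degree 4 in G# minor, so iv.
D#/F## has root D#, degree 5 in G# minor, so V6.
G#m has root G#, degree 1 in G# minor, so i.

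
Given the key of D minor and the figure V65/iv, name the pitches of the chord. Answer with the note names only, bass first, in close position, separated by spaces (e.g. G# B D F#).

F# A C D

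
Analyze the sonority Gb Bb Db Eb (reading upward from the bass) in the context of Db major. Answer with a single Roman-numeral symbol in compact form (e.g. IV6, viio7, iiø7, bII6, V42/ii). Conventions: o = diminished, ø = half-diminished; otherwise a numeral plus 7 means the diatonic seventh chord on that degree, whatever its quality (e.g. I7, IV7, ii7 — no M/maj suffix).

ii65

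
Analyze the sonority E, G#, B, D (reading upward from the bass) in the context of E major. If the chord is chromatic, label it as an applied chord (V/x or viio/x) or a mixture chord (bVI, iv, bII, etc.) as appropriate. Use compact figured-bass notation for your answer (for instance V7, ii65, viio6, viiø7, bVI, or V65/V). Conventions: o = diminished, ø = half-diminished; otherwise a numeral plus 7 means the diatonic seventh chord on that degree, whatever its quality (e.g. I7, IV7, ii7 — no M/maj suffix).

Stacked in thirds the chord is E-G#-B-D: a dominant seventh chord on E.
E is not a diatonic chord root with this quality in E major, but it lies a perfect fifth above A (IV), so the chord functions as an applied dominant of IV.

V7/IV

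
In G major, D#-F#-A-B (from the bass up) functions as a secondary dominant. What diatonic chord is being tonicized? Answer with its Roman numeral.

The chord is a dominant seventh chord on B.
A dominant resolves down a perfect fifth: B → E. In G major, E is scale degree 6, i.e. vi.

vi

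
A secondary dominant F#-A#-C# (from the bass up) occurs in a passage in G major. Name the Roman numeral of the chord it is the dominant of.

iii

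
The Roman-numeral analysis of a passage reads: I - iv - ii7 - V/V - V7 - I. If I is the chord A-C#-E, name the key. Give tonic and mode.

The chord A is a major triad rooted on A; its label is I.
If A is scale degree 1 and the mode makes that degree carry a major triad, the tonic is A and the mode is major.

A major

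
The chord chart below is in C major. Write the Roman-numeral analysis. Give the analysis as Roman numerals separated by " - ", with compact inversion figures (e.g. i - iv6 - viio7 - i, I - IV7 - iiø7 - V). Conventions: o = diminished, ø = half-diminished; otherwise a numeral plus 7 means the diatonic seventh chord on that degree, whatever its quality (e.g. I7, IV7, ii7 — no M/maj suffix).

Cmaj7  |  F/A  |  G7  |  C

Cmaj7: root C is the tonic; major seventh chord there is I7.
F/A: root F is the subdominant; major triad there is IV6.
G7: root G is the dominant; dominant seventh chord there is V7.
C: root C is the tonic; major triad there is I.

I7 - IV6 - V7 - I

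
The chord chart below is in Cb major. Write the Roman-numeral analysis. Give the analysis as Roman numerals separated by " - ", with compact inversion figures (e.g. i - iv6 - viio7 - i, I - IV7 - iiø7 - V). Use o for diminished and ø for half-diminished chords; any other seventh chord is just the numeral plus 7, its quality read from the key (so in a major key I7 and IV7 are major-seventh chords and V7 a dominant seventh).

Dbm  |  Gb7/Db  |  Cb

Dbm: root Db is the supertonic; minor triad there is ii.
Gb7/Db: dominant seventh chord on Gb = scale degree 5 → V43.
Cb has root Cb, degree 1 in Cb major, so I.

ii - V43 - I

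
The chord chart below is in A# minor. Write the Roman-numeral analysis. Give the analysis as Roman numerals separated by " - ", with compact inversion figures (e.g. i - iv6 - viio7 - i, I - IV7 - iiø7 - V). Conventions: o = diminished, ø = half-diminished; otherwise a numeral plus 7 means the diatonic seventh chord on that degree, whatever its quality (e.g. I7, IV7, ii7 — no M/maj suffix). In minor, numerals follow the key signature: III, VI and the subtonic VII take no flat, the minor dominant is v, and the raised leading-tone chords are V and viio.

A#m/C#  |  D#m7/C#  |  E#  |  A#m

A#m/C#: root A# is the tonic; minor triad there is i6.
D#m7/C#: minor seventh chord on D# = scale degree 4 → iv42.
E# has root E#, degree 5 in A# minor, so V.
A#m has root A#, degree 1 in A# minor, so i.

i6 - iv42 - V - i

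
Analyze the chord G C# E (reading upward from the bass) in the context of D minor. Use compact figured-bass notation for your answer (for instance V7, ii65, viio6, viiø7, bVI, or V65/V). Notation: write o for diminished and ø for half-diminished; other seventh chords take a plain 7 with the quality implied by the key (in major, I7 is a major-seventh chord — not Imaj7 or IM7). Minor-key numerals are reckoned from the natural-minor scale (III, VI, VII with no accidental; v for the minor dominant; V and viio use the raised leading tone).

Stacked in thirds the chord is C#-E-G: a diminished triad on C#.
C# is scale degree 7 in D minor, and a diminished triad on that degree is written viio.
With G in the bass the chord is in second inversion, so the figured bass is 64.

viio64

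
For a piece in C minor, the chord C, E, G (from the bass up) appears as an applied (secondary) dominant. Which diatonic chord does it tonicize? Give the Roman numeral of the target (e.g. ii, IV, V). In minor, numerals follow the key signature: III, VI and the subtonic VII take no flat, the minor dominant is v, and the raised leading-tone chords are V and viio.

The chord is a major triad on C.
A dominant resolves down a perfect fifth: C → F. In C minor, F is scale degree 4, i.e. iv.

iv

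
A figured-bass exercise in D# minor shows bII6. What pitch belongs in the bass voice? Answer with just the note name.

G#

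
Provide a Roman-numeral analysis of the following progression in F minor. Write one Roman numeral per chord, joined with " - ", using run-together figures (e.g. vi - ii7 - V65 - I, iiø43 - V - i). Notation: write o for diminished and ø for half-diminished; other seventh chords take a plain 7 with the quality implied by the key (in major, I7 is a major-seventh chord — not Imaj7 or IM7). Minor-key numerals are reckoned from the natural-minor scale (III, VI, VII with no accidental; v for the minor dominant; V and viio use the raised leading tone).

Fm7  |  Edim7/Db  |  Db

i7 - viio42 - VI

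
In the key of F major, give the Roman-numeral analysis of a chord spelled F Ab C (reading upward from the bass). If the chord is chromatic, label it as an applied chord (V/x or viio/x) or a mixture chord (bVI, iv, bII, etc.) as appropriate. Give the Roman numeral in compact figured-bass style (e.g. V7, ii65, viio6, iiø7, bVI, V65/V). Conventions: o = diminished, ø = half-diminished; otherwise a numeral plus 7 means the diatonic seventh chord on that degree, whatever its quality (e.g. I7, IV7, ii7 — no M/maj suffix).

i

Stacked in thirds the chord is F-Ab-C: a minor triad on F.
F is the first degree of F major. This is the minor tonic, borrowed from the parallel minor.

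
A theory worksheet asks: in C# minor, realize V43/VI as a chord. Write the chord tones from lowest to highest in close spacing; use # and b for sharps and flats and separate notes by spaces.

B D E G#

The slash means an applied dominant: we want the dominant of VI. In C# minor, VI is A major, and its dominant is built on E.
Building a dominant seventh chord on E gives E-G#-B-D.
The figured bass 43 indicates second inversion, placing the fifth (B) in the bass: B-D-E-G#.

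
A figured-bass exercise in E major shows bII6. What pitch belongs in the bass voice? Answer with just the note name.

A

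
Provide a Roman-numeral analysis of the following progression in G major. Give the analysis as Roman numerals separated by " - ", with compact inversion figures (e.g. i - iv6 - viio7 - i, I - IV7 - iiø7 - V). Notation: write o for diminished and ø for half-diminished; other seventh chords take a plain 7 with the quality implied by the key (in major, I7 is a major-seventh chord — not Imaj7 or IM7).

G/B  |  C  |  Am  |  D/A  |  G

I6 - IV - ii - V64 - I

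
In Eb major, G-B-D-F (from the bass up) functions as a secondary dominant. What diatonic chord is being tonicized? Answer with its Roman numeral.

The chord is a dominant seventh chord on G.
A dominant resolves down a perfect fifth: G → C. In Eb major, C is scale degree 6, i.e. vi.

vi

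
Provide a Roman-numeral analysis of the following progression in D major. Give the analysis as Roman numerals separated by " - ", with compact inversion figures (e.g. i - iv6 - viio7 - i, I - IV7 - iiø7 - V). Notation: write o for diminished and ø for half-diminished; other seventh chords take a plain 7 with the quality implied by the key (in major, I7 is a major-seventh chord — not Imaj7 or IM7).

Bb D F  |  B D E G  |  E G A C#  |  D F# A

Bb-D-F: Bb with this quality isn't in the key; it's bVI, borrowed from the parallel minor.
B-D-E-G: root E is the supertonic; minor seventh chord there is ii43.
E-G-A-C#: root A is the dominant; dominant seventh chord there is V43.
D-F#-A: root D is the tonic; major triad there is I.

bVI - ii43 - V43 - I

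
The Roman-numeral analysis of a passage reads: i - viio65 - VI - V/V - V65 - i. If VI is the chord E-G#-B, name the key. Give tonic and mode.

The anchor chord is a major triad on E, labeled VI.
If E is scale degree 6 and the mode makes that degree carry a major triad, the tonic is G# and the mode is minor.

G# minor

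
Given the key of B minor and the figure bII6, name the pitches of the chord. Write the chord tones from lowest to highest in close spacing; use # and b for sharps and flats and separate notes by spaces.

E G C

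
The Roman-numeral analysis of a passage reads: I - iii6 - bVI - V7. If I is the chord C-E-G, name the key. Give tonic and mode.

The chord C is a major triad rooted on C; its label is I.
If C is scale degree 1 and the mode makes that degree carry a major triad, the tonic is C and the mode is major.

C major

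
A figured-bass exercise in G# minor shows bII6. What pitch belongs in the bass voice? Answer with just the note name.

C#

bII in G# minor has root A; the chord is A-C#-E.
The figure 6 means first inversion — the third is in the bass.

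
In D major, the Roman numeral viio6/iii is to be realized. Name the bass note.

The applied chord viio6/iii is rooted on E#: E#-G#-B.
The figure 6 means first inversion — the third is in the bass.

G#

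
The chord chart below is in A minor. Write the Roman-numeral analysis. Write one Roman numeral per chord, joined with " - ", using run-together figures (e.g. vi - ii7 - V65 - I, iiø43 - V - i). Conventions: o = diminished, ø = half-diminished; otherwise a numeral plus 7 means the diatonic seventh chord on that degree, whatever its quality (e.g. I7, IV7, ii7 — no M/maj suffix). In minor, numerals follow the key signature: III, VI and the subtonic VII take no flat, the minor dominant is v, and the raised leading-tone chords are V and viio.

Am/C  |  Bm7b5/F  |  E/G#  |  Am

Am/C: root A is the tonic; minor triad there is i6.
Bm7b5/F: root B is the supertonic; half-diminished seventh chord there is iiø43.
E/G#: root E is the dominant; major triad there is V6.
Am: root A is the tonic; minor triad there is i.

i6 - iiø43 - V6 - i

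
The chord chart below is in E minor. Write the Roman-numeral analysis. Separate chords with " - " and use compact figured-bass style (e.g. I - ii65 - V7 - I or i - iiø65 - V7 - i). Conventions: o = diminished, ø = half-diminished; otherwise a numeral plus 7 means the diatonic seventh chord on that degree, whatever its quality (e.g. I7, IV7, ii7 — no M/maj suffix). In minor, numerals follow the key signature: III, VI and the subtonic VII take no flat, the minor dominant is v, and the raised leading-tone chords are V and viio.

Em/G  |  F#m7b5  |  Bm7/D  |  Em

Em/G: minor triad on E = scale degree 1 → i6.
F#m7b5: root F# is the supertonic; half-diminished seventh chord there is iiø7.
Bm7/D: minor seventh chord on B = scale degree 5 → v65.
Em has root E, degree 1 in E minor, so i.

i6 - iiø7 - v65 - i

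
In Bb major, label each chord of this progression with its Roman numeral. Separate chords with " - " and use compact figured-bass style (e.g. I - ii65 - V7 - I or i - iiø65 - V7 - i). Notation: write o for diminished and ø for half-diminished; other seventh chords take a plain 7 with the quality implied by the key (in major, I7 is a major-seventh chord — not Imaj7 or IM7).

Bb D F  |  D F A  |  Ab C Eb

Bb-D-F has root Bb, degree 1 in Bb major, so I.
D-F-A has root D, degree 3 in Bb major, so iii.
Ab-C-Eb is non-diatonic — bVII, a mixture chord from Bb minor.

I - iii - bVII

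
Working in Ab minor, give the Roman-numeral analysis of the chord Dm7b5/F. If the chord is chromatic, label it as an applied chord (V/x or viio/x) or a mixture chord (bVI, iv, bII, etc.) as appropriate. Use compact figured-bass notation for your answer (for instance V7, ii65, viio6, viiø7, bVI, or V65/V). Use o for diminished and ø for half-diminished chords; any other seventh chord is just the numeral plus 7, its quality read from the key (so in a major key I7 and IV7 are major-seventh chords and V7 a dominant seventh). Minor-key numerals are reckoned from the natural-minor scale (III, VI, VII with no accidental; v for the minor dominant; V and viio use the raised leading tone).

viiø65/V

The pitches D-F-Ab-C form a half-diminished seventh chord rooted on D.
D sits a half step below Eb (V in Ab minor); a diminished chord there is the applied leading-tone chord of V.
With F in the bass the chord is in first inversion, so the figured bass is 65.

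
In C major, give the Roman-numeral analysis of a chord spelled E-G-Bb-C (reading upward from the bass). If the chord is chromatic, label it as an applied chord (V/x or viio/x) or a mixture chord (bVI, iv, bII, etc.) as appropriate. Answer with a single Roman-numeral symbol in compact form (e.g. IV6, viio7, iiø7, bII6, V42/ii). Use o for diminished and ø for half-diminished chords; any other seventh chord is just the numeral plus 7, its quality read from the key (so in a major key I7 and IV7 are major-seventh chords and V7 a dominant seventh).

The pitches C-E-G-Bb form a dominant seventh chord rooted on C.
C is not a diatonic chord root with this quality in C major, but it lies a perfect fifth above F (IV), so the chord functions as an applied dominant of IV.
With E in the bass the chord is in first inversion, so the figured bass is 65.

V65/IV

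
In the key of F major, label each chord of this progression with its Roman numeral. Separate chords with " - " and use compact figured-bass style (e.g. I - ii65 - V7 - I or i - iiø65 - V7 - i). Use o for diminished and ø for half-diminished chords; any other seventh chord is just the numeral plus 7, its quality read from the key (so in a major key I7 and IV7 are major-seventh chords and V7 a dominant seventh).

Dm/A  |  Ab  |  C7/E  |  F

vi64 - bIII - V65 - I

Dm/A: minor triad on D = scale degree 6 → vi64.
Ab: major triad on Ab — chromatic; bIII (borrowed from the parallel minor).
C7/E: root C is the dominant; dominant seventh chord there is V65.
F has root F, degree 1 in F major, so I.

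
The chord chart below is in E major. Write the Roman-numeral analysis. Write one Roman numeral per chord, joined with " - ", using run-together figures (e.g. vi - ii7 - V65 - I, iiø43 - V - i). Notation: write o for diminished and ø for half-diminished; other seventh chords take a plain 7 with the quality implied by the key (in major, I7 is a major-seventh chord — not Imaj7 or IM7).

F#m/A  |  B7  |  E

F#m/A: minor triad on F# = scale degree 2 → ii6.
B7: root B is the dominant; dominant seventh chord there is V7.
E: root E is the tonic; major triad there is I.

ii6 - V7 - I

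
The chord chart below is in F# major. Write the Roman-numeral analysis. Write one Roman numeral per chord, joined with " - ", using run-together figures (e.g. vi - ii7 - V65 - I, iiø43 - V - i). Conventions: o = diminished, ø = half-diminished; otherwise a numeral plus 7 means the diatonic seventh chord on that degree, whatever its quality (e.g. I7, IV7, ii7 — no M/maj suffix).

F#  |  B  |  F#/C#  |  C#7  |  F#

I - IV - I64 - V7 - I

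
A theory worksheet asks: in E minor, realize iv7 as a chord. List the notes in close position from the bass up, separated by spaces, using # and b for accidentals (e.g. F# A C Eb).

In E minor, the fourth degree is A, and the diatonic chord built there is a minor seventh chord.
That chord is spelled A-C-E-G.

A C E G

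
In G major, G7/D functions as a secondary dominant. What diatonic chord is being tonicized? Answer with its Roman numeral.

The chord is a dominant seventh chord on G.
A dominant resolves down a perfect fifth: G → C. In G major, C is scale degree 4, i.e. IV.

IV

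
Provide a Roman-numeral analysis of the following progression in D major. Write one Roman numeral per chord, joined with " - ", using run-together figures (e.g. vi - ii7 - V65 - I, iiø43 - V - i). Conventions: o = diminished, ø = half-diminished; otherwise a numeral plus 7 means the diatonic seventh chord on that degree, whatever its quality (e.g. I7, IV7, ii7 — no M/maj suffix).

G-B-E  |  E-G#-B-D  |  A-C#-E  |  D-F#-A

G-B-E: minor triad on E = scale degree 2 → ii6.
E-G#-B-D: a dominant seventh chord on E, the applied dominant of V → V7/V.
A-C#-E: major triad on A = scale degree 5 → V.
D-F#-A has root D, degree 1 in D major, so I.

ii6 - V7/V - V - I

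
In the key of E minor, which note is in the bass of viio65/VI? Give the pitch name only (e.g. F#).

D

The applied chord viio65/VI is rooted on B: B-D-F-Ab.
The figure 65 means first inversion — the third is in the bass.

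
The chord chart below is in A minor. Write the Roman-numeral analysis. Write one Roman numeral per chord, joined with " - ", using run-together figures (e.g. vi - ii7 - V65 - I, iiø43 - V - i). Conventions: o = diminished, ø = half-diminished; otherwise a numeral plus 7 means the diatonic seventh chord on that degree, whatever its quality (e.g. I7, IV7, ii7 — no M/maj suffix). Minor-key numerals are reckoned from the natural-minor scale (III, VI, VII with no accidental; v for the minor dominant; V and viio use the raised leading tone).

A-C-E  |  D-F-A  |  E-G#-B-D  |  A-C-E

A-C-E has root A, degree 1 in A minor, so i.
D-F-A: minor triad on D = scale degree 4 → iv.
E-G#-B-D: root E is the dominant; dominant seventh chord there is V7.
A-C-E: minor triad on A = scale degree 1 → i.

i - iv - V7 - i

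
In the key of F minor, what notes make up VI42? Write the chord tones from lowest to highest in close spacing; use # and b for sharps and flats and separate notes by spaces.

The numeral's case and figure indicate a major seventh chord. In F minor its root, scale degree 6, is Db.
Stacking thirds from Db gives Db-F-Ab-C.
With the 42 figure the chord is in third inversion; from the bass C upward in close position it reads C-Db-F-Ab.

C Db F Ab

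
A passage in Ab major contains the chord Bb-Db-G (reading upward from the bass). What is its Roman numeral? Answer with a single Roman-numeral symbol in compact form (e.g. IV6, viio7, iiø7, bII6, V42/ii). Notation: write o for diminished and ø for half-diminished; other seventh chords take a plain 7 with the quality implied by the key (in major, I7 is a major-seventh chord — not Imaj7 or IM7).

viio6

Stacked in thirds the chord is G-Bb-Db: a diminished triad on G.
In Ab major, G is the leading tone; the diatonic diminished triad there is viio.
With Bb in the bass the chord is in first inversion, so the figured bass is 6.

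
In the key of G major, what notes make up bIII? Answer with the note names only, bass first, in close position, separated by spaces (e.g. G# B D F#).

Bb D F

bIII is a major triad on the lowered third degree, borrowed from the parallel minor. In G major that root is Bb.
So the chord is Bb-D-F.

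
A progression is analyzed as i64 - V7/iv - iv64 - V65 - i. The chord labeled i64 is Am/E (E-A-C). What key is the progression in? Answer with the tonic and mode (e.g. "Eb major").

The anchor chord is a minor triad on A, labeled i64.
If A is scale degree 1 and the mode makes that degree carry a minor triad, the tonic is A and the mode is minor.

A minor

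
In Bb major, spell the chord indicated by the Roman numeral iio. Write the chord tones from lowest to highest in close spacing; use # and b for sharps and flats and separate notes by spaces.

C Eb Gb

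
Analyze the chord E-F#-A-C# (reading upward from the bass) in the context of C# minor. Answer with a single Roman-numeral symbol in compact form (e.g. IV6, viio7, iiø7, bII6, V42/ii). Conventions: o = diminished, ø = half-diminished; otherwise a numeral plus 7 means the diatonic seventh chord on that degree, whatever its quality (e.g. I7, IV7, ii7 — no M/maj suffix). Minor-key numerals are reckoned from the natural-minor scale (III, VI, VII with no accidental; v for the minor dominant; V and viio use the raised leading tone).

iv42

Stacked in thirds the chord is F#-A-C#-E: a minor seventh chord on F#.
In C# minor, F# is the subdominant; the diatonic minor seventh chord there is iv7.
With E in the bass the chord is in third inversion, so the figured bass is 42.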